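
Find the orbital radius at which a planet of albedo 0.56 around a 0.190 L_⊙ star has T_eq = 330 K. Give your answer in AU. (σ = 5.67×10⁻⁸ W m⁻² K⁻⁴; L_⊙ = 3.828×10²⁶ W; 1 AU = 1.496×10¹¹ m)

d ≈ 0.206 AU

L = 0.190 × 3.828×10²⁶ = 7.27×10²⁵ W.
From T_eq⁴ = L(1−A)/(16πσd²): d = √[L(1−A)/(16πσT_eq⁴)].
d = √[7.27×10²⁵ × 0.44 / (16π × 5.67×10⁻⁸ × (330)⁴)] = 3.08×10¹⁰ m = 0.206 AU.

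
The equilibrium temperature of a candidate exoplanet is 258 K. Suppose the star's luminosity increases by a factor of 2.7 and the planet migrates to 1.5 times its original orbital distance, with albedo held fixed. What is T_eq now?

T_eq ∝ L^(1/4) · d^(−1/2).
T′ = 258 × 2.7^(1/4) / 1.5^(1/2) = 270 K.

T_eq ≈ 270 K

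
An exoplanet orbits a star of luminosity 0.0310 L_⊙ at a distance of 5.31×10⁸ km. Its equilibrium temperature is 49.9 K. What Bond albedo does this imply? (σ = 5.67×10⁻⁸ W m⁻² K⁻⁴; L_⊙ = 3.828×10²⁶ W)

d = 5.31×10⁸ km = 5.31×10¹¹ m.
L = 0.0310 × 3.828×10²⁶ = 1.19×10²⁵ W.
Flux: S = L/(4πd²) = 1.19×10²⁵/(4π×(5.31×10¹¹)²) = 3.35 W m⁻².
From T_eq⁴ = S(1−A)/(4σ): 1−A = 4σT_eq⁴/S.
1−A = 4 × 5.67×10⁻⁸ × (49.9)⁴ / 3.35 = 0.420.

A ≈ 0.58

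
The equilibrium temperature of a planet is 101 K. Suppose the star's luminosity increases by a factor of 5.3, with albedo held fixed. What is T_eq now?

T_eq ≈ 153 K

T_eq ∝ L^(1/4) · d^(−1/2).
T′ = 101 × 5.3^(1/4) = 153 K.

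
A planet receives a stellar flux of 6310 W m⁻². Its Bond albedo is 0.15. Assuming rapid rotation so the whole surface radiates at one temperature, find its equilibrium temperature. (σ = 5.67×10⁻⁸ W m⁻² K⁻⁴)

Energy balance: absorbed = emitted ⇒ πR²·S(1−A) = 4πR²·σT_eq⁴, so T_eq⁴ = S(1−A)/(4σ).
T_eq = [6310 × 0.85 / (4 × 5.67×10⁻⁸)]^(1/4) = (2.36×10¹⁰)^(1/4) = 392 K.

T_eq ≈ 392 K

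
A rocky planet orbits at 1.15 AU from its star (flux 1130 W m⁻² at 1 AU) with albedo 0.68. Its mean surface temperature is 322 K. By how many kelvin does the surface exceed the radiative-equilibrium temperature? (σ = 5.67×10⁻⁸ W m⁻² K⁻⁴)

S = 1130/1.15² = 854.4 W m⁻².
T_eq = [S(1−A)/(4σ)]^(1/4) = [854.4×0.32/(4×5.67×10⁻⁸)]^(1/4) = 186.3 K.
ΔT = T_surf − T_eq = 322 − 186.3.

ΔT ≈ 135.7 K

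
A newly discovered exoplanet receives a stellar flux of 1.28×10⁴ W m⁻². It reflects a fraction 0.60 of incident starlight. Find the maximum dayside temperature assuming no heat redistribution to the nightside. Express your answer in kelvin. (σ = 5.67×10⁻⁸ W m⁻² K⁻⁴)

With no redistribution each surface element balances locally: S(1−A) = σT⁴.
T = [1.28×10⁴ × 0.40 / 5.67×10⁻⁸]^(1/4) = (9.03×10¹⁰)^(1/4) = 548 K.

T_ss ≈ 548 K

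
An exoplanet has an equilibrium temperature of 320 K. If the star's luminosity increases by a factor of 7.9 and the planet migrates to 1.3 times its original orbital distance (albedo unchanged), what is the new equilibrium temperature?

T_eq ∝ L^(1/4) · d^(−1/2).
T′ = 320 × 7.9^(1/4) / 1.3^(1/2) = 471 K.

T_eq ≈ 471 K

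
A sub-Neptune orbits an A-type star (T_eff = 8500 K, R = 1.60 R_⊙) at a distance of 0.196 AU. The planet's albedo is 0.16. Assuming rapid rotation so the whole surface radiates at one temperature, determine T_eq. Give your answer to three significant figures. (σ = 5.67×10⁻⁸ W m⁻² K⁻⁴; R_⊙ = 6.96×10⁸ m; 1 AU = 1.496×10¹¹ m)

T_eq ≈ 1120 K

R_⋆ = 1.60 × 6.96×10⁸ = 1.11×10⁹ m.
d = 0.196 AU = 2.93×10¹⁰ m.
L = 4πR_⋆²σT_⋆⁴ = 4π(1.11×10⁹)² × 5.67×10⁻⁸ × (8500)⁴ = 4.61×10²⁷ W.
S = L/(4πd²) = 4.27×10⁵ W m⁻².
Energy balance: absorbed = emitted ⇒ πR²·S(1−A) = 4πR²·σT_eq⁴, so T_eq⁴ = S(1−A)/(4σ).
T_eq = [4.27×10⁵ × 0.84 / (4 × 5.67×10⁻⁸)]^(1/4) = (1.58×10¹²)^(1/4) = 1120 K.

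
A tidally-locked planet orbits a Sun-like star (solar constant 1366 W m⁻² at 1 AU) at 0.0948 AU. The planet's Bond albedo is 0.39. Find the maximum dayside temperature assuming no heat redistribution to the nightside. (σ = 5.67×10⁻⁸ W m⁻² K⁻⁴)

Flux at 0.0948 AU: S = 1366/0.0948² = 1.52×10⁵ W m⁻².
With no redistribution each surface element balances locally: S(1−A) = σT⁴.
T = [1.52×10⁵ × 0.61 / 5.67×10⁻⁸]^(1/4) = (1.64×10¹²)^(1/4) = 1130 K.

T_ss ≈ 1130 K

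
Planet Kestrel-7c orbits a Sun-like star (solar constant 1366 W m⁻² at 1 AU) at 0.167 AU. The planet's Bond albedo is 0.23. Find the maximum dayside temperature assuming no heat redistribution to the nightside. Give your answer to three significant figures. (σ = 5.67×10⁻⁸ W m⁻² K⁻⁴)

Flux at 0.167 AU: S = 1366/0.167² = 4.90×10⁴ W m⁻².
With no redistribution each surface element balances locally: S(1−A) = σT⁴.
T = [4.90×10⁴ × 0.77 / 5.67×10⁻⁸]^(1/4) = (6.65×10¹¹)^(1/4) = 903 K.

T_ss ≈ 903 K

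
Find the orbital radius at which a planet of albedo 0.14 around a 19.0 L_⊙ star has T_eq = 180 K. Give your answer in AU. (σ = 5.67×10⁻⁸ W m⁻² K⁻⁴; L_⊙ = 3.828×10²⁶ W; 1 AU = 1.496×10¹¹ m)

L = 19.0 × 3.828×10²⁶ = 7.27×10²⁷ W.
From T_eq⁴ = L(1−A)/(16πσd²): d = √[L(1−A)/(16πσT_eq⁴)].
d = √[7.27×10²⁷ × 0.86 / (16π × 5.67×10⁻⁸ × (180)⁴)] = 1.45×10¹² m = 9.67 AU.

d ≈ 9.67 AU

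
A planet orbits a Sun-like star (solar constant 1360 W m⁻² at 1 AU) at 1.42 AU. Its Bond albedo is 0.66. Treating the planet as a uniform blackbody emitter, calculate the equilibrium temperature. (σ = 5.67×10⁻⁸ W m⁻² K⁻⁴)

T_eq ≈ 178 K

Flux at 1.42 AU: S = 1360/1.42² = 674 W m⁻².
Energy balance: absorbed = emitted ⇒ πR²·S(1−A) = 4πR²·σT_eq⁴, so T_eq⁴ = S(1−A)/(4σ).
T_eq = [674 × 0.34 / (4 × 5.67×10⁻⁸)]^(1/4) = (1.01×10⁹)^(1/4) = 178 K.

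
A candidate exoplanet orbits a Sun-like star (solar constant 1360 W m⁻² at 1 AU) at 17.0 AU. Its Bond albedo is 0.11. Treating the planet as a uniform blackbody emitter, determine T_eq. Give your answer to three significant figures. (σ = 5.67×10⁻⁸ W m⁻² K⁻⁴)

T_eq ≈ 65.6 K

Flux at 17.0 AU: S = 1360/17.0² = 4.71 W m⁻².
Energy balance: absorbed = emitted ⇒ πR²·S(1−A) = 4πR²·σT_eq⁴, so T_eq⁴ = S(1−A)/(4σ).
T_eq = [4.71 × 0.89 / (4 × 5.67×10⁻⁸)]^(1/4) = (1.85×10⁷)^(1/4) = 65.6 K.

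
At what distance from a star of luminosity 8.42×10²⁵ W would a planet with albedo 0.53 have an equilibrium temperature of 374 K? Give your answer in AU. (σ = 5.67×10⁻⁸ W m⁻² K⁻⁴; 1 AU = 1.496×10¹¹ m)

d ≈ 0.178 AU

From T_eq⁴ = L(1−A)/(16πσd²): d = √[L(1−A)/(16πσT_eq⁴)].
d = √[8.42×10²⁵ × 0.47 / (16π × 5.67×10⁻⁸ × (374)⁴)] = 2.66×10¹⁰ m = 0.178 AU.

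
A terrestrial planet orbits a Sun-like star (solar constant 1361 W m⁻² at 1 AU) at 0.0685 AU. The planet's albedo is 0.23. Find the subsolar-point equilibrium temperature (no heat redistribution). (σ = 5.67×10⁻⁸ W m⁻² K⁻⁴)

Flux at 0.0685 AU: S = 1361/0.0685² = 2.90×10⁵ W m⁻².
At the subsolar point the surface absorbs S(1−A) and emits σT⁴ per unit area — no factor of 4, since only the local patch is in balance.
T = [2.90×10⁵ × 0.77 / 5.67×10⁻⁸]^(1/4) = (3.94×10¹²)^(1/4) = 1410 K.

T_ss ≈ 1410 K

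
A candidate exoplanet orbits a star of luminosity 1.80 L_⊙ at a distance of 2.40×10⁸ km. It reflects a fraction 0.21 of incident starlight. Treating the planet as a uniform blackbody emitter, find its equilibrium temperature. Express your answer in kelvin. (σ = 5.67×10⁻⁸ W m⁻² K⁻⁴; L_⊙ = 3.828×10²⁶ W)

d = 2.40×10⁸ km = 2.40×10¹¹ m.
L = 1.80 × 3.828×10²⁶ = 6.89×10²⁶ W.
Flux: S = L/(4πd²) = 6.89×10²⁶/(4π×(2.40×10¹¹)²) = 952 W m⁻².
Energy balance: absorbed = emitted ⇒ πR²·S(1−A) = 4πR²·σT_eq⁴, so T_eq⁴ = S(1−A)/(4σ).
T_eq = [952 × 0.79 / (4 × 5.67×10⁻⁸)]^(1/4) = (3.32×10⁹)^(1/4) = 240 K.

T_eq ≈ 240 K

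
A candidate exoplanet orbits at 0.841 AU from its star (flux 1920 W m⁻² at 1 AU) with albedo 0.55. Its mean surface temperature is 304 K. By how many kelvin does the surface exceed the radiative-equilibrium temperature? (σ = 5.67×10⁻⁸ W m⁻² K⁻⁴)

S = 1920/0.841² = 2715 W m⁻².
T_eq = [S(1−A)/(4σ)]^(1/4) = [2715×0.45/(4×5.67×10⁻⁸)]^(1/4) = 270.9 K.
ΔT = T_surf − T_eq = 304 − 270.9.

ΔT ≈ 33.1 K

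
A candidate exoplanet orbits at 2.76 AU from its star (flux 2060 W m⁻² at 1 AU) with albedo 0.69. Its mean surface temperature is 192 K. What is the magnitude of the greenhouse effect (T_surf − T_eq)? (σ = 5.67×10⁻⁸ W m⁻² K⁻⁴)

S = 2060/2.76² = 270.4 W m⁻².
T_eq = [S(1−A)/(4σ)]^(1/4) = [270.4×0.31/(4×5.67×10⁻⁸)]^(1/4) = 138.7 K.
ΔT = T_surf − T_eq = 192 − 138.7.

ΔT ≈ 53.3 K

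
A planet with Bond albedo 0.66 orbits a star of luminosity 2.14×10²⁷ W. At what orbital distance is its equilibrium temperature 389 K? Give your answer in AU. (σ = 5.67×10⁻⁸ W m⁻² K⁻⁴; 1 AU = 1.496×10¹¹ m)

d ≈ 0.706 AU

From T_eq⁴ = L(1−A)/(16πσd²): d = √[L(1−A)/(16πσT_eq⁴)].
d = √[2.14×10²⁷ × 0.34 / (16π × 5.67×10⁻⁸ × (389)⁴)] = 1.06×10¹¹ m = 0.706 AU.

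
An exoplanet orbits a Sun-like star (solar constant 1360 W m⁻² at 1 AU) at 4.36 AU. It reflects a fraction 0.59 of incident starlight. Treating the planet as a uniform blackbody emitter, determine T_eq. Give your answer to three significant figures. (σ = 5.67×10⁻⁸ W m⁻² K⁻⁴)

Flux at 4.36 AU: S = 1360/4.36² = 71.5 W m⁻².
Energy balance: absorbed = emitted ⇒ πR²·S(1−A) = 4πR²·σT_eq⁴, so T_eq⁴ = S(1−A)/(4σ).
T_eq = [71.5 × 0.41 / (4 × 5.67×10⁻⁸)]^(1/4) = (1.29×10⁸)^(1/4) = 107 K.

T_eq ≈ 107 K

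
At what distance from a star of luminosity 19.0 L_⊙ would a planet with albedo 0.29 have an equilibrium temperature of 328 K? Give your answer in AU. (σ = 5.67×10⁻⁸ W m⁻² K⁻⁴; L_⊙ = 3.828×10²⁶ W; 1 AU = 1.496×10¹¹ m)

d ≈ 2.64 AU

L = 19.0 × 3.828×10²⁶ = 7.27×10²⁷ W.
From T_eq⁴ = L(1−A)/(16πσd²): d = √[L(1−A)/(16πσT_eq⁴)].
d = √[7.27×10²⁷ × 0.71 / (16π × 5.67×10⁻⁸ × (328)⁴)] = 3.96×10¹¹ m = 2.64 AU.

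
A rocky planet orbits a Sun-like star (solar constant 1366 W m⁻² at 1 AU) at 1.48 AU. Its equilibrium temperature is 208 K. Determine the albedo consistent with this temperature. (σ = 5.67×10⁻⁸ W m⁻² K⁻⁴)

A ≈ 0.32

Flux at 1.48 AU: S = 1366/1.48² = 624 W m⁻².
From T_eq⁴ = S(1−A)/(4σ): 1−A = 4σT_eq⁴/S.
1−A = 4 × 5.67×10⁻⁸ × (208)⁴ / 624 = 0.681.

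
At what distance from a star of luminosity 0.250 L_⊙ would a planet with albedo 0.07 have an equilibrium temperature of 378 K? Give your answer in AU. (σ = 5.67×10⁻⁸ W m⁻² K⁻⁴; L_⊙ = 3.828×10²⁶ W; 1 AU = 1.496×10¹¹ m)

d ≈ 0.261 AU

L = 0.250 × 3.828×10²⁶ = 9.57×10²⁵ W.
From T_eq⁴ = L(1−A)/(16πσd²): d = √[L(1−A)/(16πσT_eq⁴)].
d = √[9.57×10²⁵ × 0.93 / (16π × 5.67×10⁻⁸ × (378)⁴)] = 3.91×10¹⁰ m = 0.261 AU.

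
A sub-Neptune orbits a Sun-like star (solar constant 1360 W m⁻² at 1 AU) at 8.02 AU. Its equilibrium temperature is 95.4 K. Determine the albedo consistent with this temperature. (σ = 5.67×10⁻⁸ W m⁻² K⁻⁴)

Flux at 8.02 AU: S = 1360/8.02² = 21.1 W m⁻².
From T_eq⁴ = S(1−A)/(4σ): 1−A = 4σT_eq⁴/S.
1−A = 4 × 5.67×10⁻⁸ × (95.4)⁴ / 21.1 = 0.888.

A ≈ 0.11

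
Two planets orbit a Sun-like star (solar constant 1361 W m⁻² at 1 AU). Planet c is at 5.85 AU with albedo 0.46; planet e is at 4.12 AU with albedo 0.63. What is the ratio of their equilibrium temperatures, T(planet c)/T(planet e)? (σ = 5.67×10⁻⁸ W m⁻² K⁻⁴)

T_eq = [S₀(1−A)/(4σd²)]^(1/4), so T ∝ (1−A)^(1/4) / √d.
T₁ = [1361×0.54/(4×5.67×10⁻⁸×5.85²)]^(1/4) = 98.64 K.
T₂ = [1361×0.37/(4×5.67×10⁻⁸×4.12²)]^(1/4) = 106.94 K.

T₁/T₂ ≈ 0.922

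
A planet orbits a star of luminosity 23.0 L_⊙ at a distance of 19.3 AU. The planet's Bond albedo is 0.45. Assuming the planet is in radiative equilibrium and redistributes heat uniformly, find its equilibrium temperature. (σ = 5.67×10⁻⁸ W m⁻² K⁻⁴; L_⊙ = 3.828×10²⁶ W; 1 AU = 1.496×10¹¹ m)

d = 19.3 AU = 2.89×10¹² m.
L = 23.0 × 3.828×10²⁶ = 8.80×10²⁷ W.
Flux: S = L/(4πd²) = 8.80×10²⁷/(4π×(2.89×10¹²)²) = 84.0 W m⁻².
Energy balance: absorbed = emitted ⇒ πR²·S(1−A) = 4πR²·σT_eq⁴, so T_eq⁴ = S(1−A)/(4σ).
T_eq = [84.0 × 0.55 / (4 × 5.67×10⁻⁸)]^(1/4) = (2.04×10⁸)^(1/4) = 119 K.

T_eq ≈ 119 K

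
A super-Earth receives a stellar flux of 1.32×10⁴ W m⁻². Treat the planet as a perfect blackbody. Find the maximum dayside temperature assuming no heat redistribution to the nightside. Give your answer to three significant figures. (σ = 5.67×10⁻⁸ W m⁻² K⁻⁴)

T_ss ≈ 695 K

With no redistribution each surface element balances locally: S(1−A) = σT⁴.
T = [1.32×10⁴ × 1.00 / 5.67×10⁻⁸]^(1/4) = (2.33×10¹¹)^(1/4) = 695 K.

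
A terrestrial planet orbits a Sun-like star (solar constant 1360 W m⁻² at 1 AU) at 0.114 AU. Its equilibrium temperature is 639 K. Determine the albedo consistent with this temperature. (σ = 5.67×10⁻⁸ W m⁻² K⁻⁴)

Flux at 0.114 AU: S = 1360/0.114² = 1.05×10⁵ W m⁻².
From T_eq⁴ = S(1−A)/(4σ): 1−A = 4σT_eq⁴/S.
1−A = 4 × 5.67×10⁻⁸ × (639)⁴ / 1.05×10⁵ = 0.361.

A ≈ 0.64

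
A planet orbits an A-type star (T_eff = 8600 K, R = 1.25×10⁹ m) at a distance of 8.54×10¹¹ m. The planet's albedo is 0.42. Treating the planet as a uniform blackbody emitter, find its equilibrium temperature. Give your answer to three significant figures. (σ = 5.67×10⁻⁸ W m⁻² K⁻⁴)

L = 4πR_⋆²σT_⋆⁴ = 4π(1.25×10⁹)² × 5.67×10⁻⁸ × (8600)⁴ = 6.09×10²⁷ W.
S = L/(4πd²) = 664 W m⁻².
Energy balance: absorbed = emitted ⇒ πR²·S(1−A) = 4πR²·σT_eq⁴, so T_eq⁴ = S(1−A)/(4σ).
T_eq = [664 × 0.58 / (4 × 5.67×10⁻⁸)]^(1/4) = (1.70×10⁹)^(1/4) = 203 K.

T_eq ≈ 203 K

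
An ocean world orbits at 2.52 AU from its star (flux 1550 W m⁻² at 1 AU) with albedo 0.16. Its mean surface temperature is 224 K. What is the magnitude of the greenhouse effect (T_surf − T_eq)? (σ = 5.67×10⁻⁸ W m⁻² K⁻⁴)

ΔT ≈ 50.6 K

S = 1550/2.52² = 244.1 W m⁻².
T_eq = [S(1−A)/(4σ)]^(1/4) = [244.1×0.84/(4×5.67×10⁻⁸)]^(1/4) = 173.4 K.
ΔT = T_surf − T_eq = 224 − 173.4.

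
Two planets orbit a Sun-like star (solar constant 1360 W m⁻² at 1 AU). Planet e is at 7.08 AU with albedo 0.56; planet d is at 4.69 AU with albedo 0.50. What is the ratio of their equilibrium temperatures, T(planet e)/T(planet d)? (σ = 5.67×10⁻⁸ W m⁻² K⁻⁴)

T₁/T₂ ≈ 0.788

T_eq = [S₀(1−A)/(4σd²)]^(1/4), so T ∝ (1−A)^(1/4) / √d.
T₁ = [1360×0.44/(4×5.67×10⁻⁸×7.08²)]^(1/4) = 85.18 K.
T₂ = [1360×0.50/(4×5.67×10⁻⁸×4.69²)]^(1/4) = 108.05 K.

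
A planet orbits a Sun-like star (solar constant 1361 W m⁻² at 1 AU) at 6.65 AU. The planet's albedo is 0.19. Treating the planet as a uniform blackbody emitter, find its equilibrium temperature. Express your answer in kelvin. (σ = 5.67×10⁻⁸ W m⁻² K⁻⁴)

Flux at 6.65 AU: S = 1361/6.65² = 30.8 W m⁻².
Energy balance: absorbed = emitted ⇒ πR²·S(1−A) = 4πR²·σT_eq⁴, so T_eq⁴ = S(1−A)/(4σ).
T_eq = [30.8 × 0.81 / (4 × 5.67×10⁻⁸)]^(1/4) = (1.10×10⁸)^(1/4) = 102 K.

T_eq ≈ 102 K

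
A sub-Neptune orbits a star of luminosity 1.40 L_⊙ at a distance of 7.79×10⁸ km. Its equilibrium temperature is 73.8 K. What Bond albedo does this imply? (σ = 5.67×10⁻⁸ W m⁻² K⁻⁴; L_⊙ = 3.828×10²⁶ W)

d = 7.79×10⁸ km = 7.79×10¹¹ m.
L = 1.40 × 3.828×10²⁶ = 5.36×10²⁶ W.
Flux: S = L/(4πd²) = 5.36×10²⁶/(4π×(7.79×10¹¹)²) = 70.3 W m⁻².
From T_eq⁴ = S(1−A)/(4σ): 1−A = 4σT_eq⁴/S.
1−A = 4 × 5.67×10⁻⁸ × (73.8)⁴ / 70.3 = 0.096.

A ≈ 0.90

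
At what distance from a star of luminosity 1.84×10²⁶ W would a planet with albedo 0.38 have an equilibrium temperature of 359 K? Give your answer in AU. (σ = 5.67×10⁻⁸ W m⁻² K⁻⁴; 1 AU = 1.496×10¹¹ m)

d ≈ 0.328 AU

From T_eq⁴ = L(1−A)/(16πσd²): d = √[L(1−A)/(16πσT_eq⁴)].
d = √[1.84×10²⁶ × 0.62 / (16π × 5.67×10⁻⁸ × (359)⁴)] = 4.91×10¹⁰ m = 0.328 AU.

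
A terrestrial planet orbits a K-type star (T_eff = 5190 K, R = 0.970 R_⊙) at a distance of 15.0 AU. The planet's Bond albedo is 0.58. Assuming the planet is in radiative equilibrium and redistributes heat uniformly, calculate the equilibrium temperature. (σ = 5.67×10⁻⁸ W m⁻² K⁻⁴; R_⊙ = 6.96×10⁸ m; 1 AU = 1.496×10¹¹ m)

R_⋆ = 0.970 × 6.96×10⁸ = 6.75×10⁸ m.
d = 15.0 AU = 2.24×10¹² m.
L = 4πR_⋆²σT_⋆⁴ = 4π(6.75×10⁸)² × 5.67×10⁻⁸ × (5190)⁴ = 2.36×10²⁶ W.
S = L/(4πd²) = 3.72 W m⁻².
Energy balance: absorbed = emitted ⇒ πR²·S(1−A) = 4πR²·σT_eq⁴, so T_eq⁴ = S(1−A)/(4σ).
T_eq = [3.72 × 0.42 / (4 × 5.67×10⁻⁸)]^(1/4) = (6.90×10⁶)^(1/4) = 51.2 K.

T_eq ≈ 51.2 K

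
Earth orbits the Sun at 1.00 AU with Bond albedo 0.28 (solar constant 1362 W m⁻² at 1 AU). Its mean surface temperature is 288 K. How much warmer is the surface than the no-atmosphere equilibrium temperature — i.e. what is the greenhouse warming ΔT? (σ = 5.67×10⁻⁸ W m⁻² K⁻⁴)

ΔT ≈ 31.6 K

S = 1362/1.00² = 1362 W m⁻².
T_eq = [S(1−A)/(4σ)]^(1/4) = [1362×0.72/(4×5.67×10⁻⁸)]^(1/4) = 256.4 K.
ΔT = T_surf − T_eq = 288 − 256.4.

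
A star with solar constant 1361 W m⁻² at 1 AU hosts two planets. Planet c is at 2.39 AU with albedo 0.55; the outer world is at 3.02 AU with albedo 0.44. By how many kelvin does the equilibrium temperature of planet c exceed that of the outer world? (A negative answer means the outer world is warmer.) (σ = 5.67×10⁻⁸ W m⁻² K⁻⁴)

T_eq = [S₀(1−A)/(4σd²)]^(1/4), so T ∝ (1−A)^(1/4) / √d.
T₁ = [1361×0.45/(4×5.67×10⁻⁸×2.39²)]^(1/4) = 147.45 K.
T₂ = [1361×0.56/(4×5.67×10⁻⁸×3.02²)]^(1/4) = 138.55 K.

ΔT ≈ 8.9 K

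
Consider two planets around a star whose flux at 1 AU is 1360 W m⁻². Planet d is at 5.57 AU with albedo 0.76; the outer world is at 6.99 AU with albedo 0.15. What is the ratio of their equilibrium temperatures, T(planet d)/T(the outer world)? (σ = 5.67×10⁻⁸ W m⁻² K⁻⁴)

T_eq = [S₀(1−A)/(4σd²)]^(1/4), so T ∝ (1−A)^(1/4) / √d.
T₁ = [1360×0.24/(4×5.67×10⁻⁸×5.57²)]^(1/4) = 82.53 K.
T₂ = [1360×0.85/(4×5.67×10⁻⁸×6.99²)]^(1/4) = 101.06 K.

T₁/T₂ ≈ 0.817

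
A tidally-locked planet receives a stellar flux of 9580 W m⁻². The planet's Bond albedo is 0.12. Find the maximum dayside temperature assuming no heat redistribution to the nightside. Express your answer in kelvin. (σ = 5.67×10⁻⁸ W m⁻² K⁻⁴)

With no redistribution each surface element balances locally: S(1−A) = σT⁴.
T = [9580 × 0.88 / 5.67×10⁻⁸]^(1/4) = (1.49×10¹¹)^(1/4) = 621 K.

T_ss ≈ 621 K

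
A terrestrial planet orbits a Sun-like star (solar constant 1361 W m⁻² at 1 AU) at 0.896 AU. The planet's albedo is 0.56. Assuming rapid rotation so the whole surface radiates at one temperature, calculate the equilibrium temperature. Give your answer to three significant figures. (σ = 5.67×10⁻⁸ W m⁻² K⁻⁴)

T_eq ≈ 239 K

Flux at 0.896 AU: S = 1361/0.896² = 1700 W m⁻².
Energy balance: absorbed = emitted ⇒ πR²·S(1−A) = 4πR²·σT_eq⁴, so T_eq⁴ = S(1−A)/(4σ).
T_eq = [1700 × 0.44 / (4 × 5.67×10⁻⁸)]^(1/4) = (3.29×10⁹)^(1/4) = 239 K.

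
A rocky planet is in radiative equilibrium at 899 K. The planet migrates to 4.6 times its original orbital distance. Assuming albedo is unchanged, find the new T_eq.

T_eq ∝ L^(1/4) · d^(−1/2).
T′ = 899 / 4.6^(1/2) = 419 K.

T_eq ≈ 419 K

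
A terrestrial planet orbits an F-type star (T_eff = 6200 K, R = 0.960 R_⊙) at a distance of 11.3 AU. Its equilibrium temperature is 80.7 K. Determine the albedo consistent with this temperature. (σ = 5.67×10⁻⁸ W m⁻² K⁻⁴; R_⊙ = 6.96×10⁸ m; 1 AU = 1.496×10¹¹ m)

R_⋆ = 0.960 × 6.96×10⁸ = 6.68×10⁸ m.
d = 11.3 AU = 1.69×10¹² m.
L = 4πR_⋆²σT_⋆⁴ = 4π(6.68×10⁸)² × 5.67×10⁻⁸ × (6200)⁴ = 4.70×10²⁶ W.
S = L/(4πd²) = 13.1 W m⁻².
From T_eq⁴ = S(1−A)/(4σ): 1−A = 4σT_eq⁴/S.
1−A = 4 × 5.67×10⁻⁸ × (80.7)⁴ / 13.1 = 0.735.

A ≈ 0.27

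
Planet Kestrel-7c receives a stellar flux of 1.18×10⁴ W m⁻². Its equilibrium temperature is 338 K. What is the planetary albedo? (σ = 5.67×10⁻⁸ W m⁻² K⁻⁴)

A ≈ 0.75

From T_eq⁴ = S(1−A)/(4σ): 1−A = 4σT_eq⁴/S.
1−A = 4 × 5.67×10⁻⁸ × (338)⁴ / 1.18×10⁴ = 0.251.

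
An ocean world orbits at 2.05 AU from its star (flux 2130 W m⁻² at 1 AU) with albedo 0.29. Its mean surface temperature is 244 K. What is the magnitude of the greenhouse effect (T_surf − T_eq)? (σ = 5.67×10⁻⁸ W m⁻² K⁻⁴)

S = 2130/2.05² = 506.8 W m⁻².
T_eq = [S(1−A)/(4σ)]^(1/4) = [506.8×0.71/(4×5.67×10⁻⁸)]^(1/4) = 199.6 K.
ΔT = T_surf − T_eq = 244 − 199.6.

ΔT ≈ 44.4 K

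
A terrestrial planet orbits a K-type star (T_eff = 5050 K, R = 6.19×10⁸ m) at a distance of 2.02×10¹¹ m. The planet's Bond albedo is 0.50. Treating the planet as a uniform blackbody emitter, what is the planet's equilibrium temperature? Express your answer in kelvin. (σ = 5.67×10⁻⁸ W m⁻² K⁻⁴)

T_eq ≈ 166 K

L = 4πR_⋆²σT_⋆⁴ = 4π(6.19×10⁸)² × 5.67×10⁻⁸ × (5050)⁴ = 1.78×10²⁶ W.
S = L/(4πd²) = 346 W m⁻².
Energy balance: absorbed = emitted ⇒ πR²·S(1−A) = 4πR²·σT_eq⁴, so T_eq⁴ = S(1−A)/(4σ).
T_eq = [346 × 0.50 / (4 × 5.67×10⁻⁸)]^(1/4) = (7.63×10⁸)^(1/4) = 166 K.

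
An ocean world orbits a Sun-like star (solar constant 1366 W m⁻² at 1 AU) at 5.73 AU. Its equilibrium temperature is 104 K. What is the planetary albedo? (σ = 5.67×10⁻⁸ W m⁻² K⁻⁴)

A ≈ 0.36

Flux at 5.73 AU: S = 1366/5.73² = 41.6 W m⁻².
From T_eq⁴ = S(1−A)/(4σ): 1−A = 4σT_eq⁴/S.
1−A = 4 × 5.67×10⁻⁸ × (104)⁴ / 41.6 = 0.638.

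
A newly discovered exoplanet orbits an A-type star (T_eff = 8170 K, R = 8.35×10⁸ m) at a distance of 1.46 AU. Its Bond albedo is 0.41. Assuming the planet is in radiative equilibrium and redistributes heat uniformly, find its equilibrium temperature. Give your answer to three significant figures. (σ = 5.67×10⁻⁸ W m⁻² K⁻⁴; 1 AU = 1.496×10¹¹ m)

d = 1.46 AU = 2.18×10¹¹ m.
L = 4πR_⋆²σT_⋆⁴ = 4π(8.35×10⁸)² × 5.67×10⁻⁸ × (8170)⁴ = 2.21×10²⁷ W.
S = L/(4πd²) = 3690 W m⁻².
Energy balance: absorbed = emitted ⇒ πR²·S(1−A) = 4πR²·σT_eq⁴, so T_eq⁴ = S(1−A)/(4σ).
T_eq = [3690 × 0.59 / (4 × 5.67×10⁻⁸)]^(1/4) = (9.60×10⁹)^(1/4) = 313 K.

T_eq ≈ 313 K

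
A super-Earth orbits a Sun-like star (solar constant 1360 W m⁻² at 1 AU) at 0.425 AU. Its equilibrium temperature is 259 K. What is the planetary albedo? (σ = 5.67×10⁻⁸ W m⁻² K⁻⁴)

A ≈ 0.86

Flux at 0.425 AU: S = 1360/0.425² = 7530 W m⁻².
From T_eq⁴ = S(1−A)/(4σ): 1−A = 4σT_eq⁴/S.
1−A = 4 × 5.67×10⁻⁸ × (259)⁴ / 7530 = 0.136.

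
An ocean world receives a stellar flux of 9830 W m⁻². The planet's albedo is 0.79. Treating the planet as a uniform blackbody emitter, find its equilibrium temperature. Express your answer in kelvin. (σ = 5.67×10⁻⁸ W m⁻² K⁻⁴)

T_eq ≈ 309 K

Energy balance: absorbed = emitted ⇒ πR²·S(1−A) = 4πR²·σT_eq⁴, so T_eq⁴ = S(1−A)/(4σ).
T_eq = [9830 × 0.21 / (4 × 5.67×10⁻⁸)]^(1/4) = (9.10×10⁹)^(1/4) = 309 K.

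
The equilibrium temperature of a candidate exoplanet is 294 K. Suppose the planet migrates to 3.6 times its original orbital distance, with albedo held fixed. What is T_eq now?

T_eq ≈ 155 K

T_eq ∝ L^(1/4) · d^(−1/2).
T′ = 294 / 3.6^(1/2) = 155 K.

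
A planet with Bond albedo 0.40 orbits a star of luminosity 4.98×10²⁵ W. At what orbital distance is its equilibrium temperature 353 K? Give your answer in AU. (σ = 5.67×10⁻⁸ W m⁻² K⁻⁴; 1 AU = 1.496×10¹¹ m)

From T_eq⁴ = L(1−A)/(16πσd²): d = √[L(1−A)/(16πσT_eq⁴)].
d = √[4.98×10²⁵ × 0.60 / (16π × 5.67×10⁻⁸ × (353)⁴)] = 2.60×10¹⁰ m = 0.174 AU.

d ≈ 0.174 AU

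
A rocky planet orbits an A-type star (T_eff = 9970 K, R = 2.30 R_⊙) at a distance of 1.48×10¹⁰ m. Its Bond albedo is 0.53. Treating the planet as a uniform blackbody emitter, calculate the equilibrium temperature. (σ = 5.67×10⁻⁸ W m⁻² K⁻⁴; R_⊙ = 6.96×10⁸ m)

T_eq ≈ 1920 K

R_⋆ = 2.30 × 6.96×10⁸ = 1.60×10⁹ m.
L = 4πR_⋆²σT_⋆⁴ = 4π(1.60×10⁹)² × 5.67×10⁻⁸ × (9970)⁴ = 1.80×10²⁸ W.
S = L/(4πd²) = 6.55×10⁶ W m⁻².
Energy balance: absorbed = emitted ⇒ πR²·S(1−A) = 4πR²·σT_eq⁴, so T_eq⁴ = S(1−A)/(4σ).
T_eq = [6.55×10⁶ × 0.47 / (4 × 5.67×10⁻⁸)]^(1/4) = (1.36×10¹³)^(1/4) = 1920 K.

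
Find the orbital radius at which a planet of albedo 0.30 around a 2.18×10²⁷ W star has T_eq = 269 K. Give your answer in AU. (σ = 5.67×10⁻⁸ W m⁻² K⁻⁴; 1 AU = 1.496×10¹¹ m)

From T_eq⁴ = L(1−A)/(16πσd²): d = √[L(1−A)/(16πσT_eq⁴)].
d = √[2.18×10²⁷ × 0.70 / (16π × 5.67×10⁻⁸ × (269)⁴)] = 3.20×10¹¹ m = 2.14 AU.

d ≈ 2.14 AU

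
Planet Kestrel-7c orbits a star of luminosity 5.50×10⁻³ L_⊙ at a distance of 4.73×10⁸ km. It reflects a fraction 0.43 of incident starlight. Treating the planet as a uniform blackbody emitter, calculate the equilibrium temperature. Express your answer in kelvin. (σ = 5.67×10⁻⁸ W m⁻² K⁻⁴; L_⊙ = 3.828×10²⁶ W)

T_eq ≈ 37.0 K

d = 4.73×10⁸ km = 4.73×10¹¹ m.
L = 5.50×10⁻³ × 3.828×10²⁶ = 2.11×10²⁴ W.
Flux: S = L/(4πd²) = 2.11×10²⁴/(4π×(4.73×10¹¹)²) = 0.749 W m⁻².
Energy balance: absorbed = emitted ⇒ πR²·S(1−A) = 4πR²·σT_eq⁴, so T_eq⁴ = S(1−A)/(4σ).
T_eq = [0.749 × 0.57 / (4 × 5.67×10⁻⁸)]^(1/4) = (1.88×10⁶)^(1/4) = 37.0 K.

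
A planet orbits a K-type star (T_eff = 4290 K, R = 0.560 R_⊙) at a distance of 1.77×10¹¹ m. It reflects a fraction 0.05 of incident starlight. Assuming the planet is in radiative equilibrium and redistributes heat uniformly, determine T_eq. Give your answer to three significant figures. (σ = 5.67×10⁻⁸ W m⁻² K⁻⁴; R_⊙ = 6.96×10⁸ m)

R_⋆ = 0.560 × 6.96×10⁸ = 3.90×10⁸ m.
L = 4πR_⋆²σT_⋆⁴ = 4π(3.90×10⁸)² × 5.67×10⁻⁸ × (4290)⁴ = 3.67×10²⁵ W.
S = L/(4πd²) = 93.1 W m⁻².
Energy balance: absorbed = emitted ⇒ πR²·S(1−A) = 4πR²·σT_eq⁴, so T_eq⁴ = S(1−A)/(4σ).
T_eq = [93.1 × 0.95 / (4 × 5.67×10⁻⁸)]^(1/4) = (3.90×10⁸)^(1/4) = 141 K.

T_eq ≈ 141 K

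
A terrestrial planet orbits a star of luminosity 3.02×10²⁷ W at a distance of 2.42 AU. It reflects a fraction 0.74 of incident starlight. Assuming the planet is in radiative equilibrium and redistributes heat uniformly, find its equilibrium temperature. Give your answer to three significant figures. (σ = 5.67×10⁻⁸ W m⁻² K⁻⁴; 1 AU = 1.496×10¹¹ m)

d = 2.42 AU = 3.62×10¹¹ m.
Flux: S = L/(4πd²) = 3.02×10²⁷/(4π×(3.62×10¹¹)²) = 1830 W m⁻².
Energy balance: absorbed = emitted ⇒ πR²·S(1−A) = 4πR²·σT_eq⁴, so T_eq⁴ = S(1−A)/(4σ).
T_eq = [1830 × 0.26 / (4 × 5.67×10⁻⁸)]^(1/4) = (2.10×10⁹)^(1/4) = 214 K.

T_eq ≈ 214 K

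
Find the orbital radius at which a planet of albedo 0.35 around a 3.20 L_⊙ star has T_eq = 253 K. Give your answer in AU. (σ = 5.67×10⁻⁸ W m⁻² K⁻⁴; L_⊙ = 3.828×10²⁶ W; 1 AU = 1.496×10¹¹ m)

L = 3.20 × 3.828×10²⁶ = 1.22×10²⁷ W.
From T_eq⁴ = L(1−A)/(16πσd²): d = √[L(1−A)/(16πσT_eq⁴)].
d = √[1.22×10²⁷ × 0.65 / (16π × 5.67×10⁻⁸ × (253)⁴)] = 2.61×10¹¹ m = 1.75 AU.

d ≈ 1.75 AU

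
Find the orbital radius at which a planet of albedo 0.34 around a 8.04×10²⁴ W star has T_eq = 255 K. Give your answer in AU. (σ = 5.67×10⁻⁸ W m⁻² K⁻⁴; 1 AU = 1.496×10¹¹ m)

From T_eq⁴ = L(1−A)/(16πσd²): d = √[L(1−A)/(16πσT_eq⁴)].
d = √[8.04×10²⁴ × 0.66 / (16π × 5.67×10⁻⁸ × (255)⁴)] = 2.10×10¹⁰ m = 0.140 AU.

d ≈ 0.140 AU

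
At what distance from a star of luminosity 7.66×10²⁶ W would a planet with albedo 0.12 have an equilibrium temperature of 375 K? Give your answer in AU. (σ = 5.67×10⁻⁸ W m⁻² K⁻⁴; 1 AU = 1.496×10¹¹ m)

d ≈ 0.731 AU

From T_eq⁴ = L(1−A)/(16πσd²): d = √[L(1−A)/(16πσT_eq⁴)].
d = √[7.66×10²⁶ × 0.88 / (16π × 5.67×10⁻⁸ × (375)⁴)] = 1.09×10¹¹ m = 0.731 AU.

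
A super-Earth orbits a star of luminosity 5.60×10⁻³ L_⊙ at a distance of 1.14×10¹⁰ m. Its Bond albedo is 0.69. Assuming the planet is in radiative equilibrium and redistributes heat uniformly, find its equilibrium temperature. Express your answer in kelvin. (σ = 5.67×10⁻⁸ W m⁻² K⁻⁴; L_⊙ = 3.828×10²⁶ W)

T_eq ≈ 206 K

L = 5.60×10⁻³ × 3.828×10²⁶ = 2.14×10²⁴ W.
Flux: S = L/(4πd²) = 2.14×10²⁴/(4π×(1.14×10¹⁰)²) = 1310 W m⁻².
Energy balance: absorbed = emitted ⇒ πR²·S(1−A) = 4πR²·σT_eq⁴, so T_eq⁴ = S(1−A)/(4σ).
T_eq = [1310 × 0.31 / (4 × 5.67×10⁻⁸)]^(1/4) = (1.79×10⁹)^(1/4) = 206 K.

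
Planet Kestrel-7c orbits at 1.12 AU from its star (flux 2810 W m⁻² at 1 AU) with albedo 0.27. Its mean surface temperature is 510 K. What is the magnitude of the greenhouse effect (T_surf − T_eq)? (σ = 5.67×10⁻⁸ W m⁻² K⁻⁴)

S = 2810/1.12² = 2240 W m⁻².
T_eq = [S(1−A)/(4σ)]^(1/4) = [2240×0.73/(4×5.67×10⁻⁸)]^(1/4) = 291.4 K.
ΔT = T_surf − T_eq = 510 − 291.4.

ΔT ≈ 218.6 K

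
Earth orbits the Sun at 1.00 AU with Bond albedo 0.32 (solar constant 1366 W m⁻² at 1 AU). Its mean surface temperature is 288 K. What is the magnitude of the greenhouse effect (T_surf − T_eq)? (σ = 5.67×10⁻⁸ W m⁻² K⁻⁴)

S = 1366/1.00² = 1366 W m⁻².
T_eq = [S(1−A)/(4σ)]^(1/4) = [1366×0.68/(4×5.67×10⁻⁸)]^(1/4) = 253.0 K.
ΔT = T_surf − T_eq = 288 − 253.0.

ΔT ≈ 35.0 K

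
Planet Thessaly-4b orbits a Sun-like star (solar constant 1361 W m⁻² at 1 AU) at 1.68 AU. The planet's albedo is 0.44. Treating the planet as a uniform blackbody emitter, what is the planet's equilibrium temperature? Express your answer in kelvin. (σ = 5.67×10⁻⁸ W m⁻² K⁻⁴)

T_eq ≈ 186 K

Flux at 1.68 AU: S = 1361/1.68² = 482 W m⁻².
Energy balance: absorbed = emitted ⇒ πR²·S(1−A) = 4πR²·σT_eq⁴, so T_eq⁴ = S(1−A)/(4σ).
T_eq = [482 × 0.56 / (4 × 5.67×10⁻⁸)]^(1/4) = (1.19×10⁹)^(1/4) = 186 K.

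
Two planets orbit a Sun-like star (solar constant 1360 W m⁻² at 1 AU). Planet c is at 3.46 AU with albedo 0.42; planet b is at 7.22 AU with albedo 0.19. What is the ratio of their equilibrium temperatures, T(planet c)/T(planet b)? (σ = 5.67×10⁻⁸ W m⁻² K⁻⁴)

T₁/T₂ ≈ 1.329

T_eq = [S₀(1−A)/(4σd²)]^(1/4), so T ∝ (1−A)^(1/4) / √d.
T₁ = [1360×0.58/(4×5.67×10⁻⁸×3.46²)]^(1/4) = 130.55 K.
T₂ = [1360×0.81/(4×5.67×10⁻⁸×7.22²)]^(1/4) = 98.25 K.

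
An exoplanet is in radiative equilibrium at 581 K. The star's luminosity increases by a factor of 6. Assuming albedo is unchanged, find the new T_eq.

T_eq ∝ L^(1/4) · d^(−1/2).
T′ = 581 × 6^(1/4) = 909 K.

T_eq ≈ 909 K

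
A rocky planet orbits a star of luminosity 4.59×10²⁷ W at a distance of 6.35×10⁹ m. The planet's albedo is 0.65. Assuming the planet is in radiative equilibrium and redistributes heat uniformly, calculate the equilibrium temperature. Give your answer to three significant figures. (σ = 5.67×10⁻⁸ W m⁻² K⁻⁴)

T_eq ≈ 1930 K

Flux: S = L/(4πd²) = 4.59×10²⁷/(4π×(6.35×10⁹)²) = 9.06×10⁶ W m⁻².
Energy balance: absorbed = emitted ⇒ πR²·S(1−A) = 4πR²·σT_eq⁴, so T_eq⁴ = S(1−A)/(4σ).
T_eq = [9.06×10⁶ × 0.35 / (4 × 5.67×10⁻⁸)]^(1/4) = (1.40×10¹³)^(1/4) = 1930 K.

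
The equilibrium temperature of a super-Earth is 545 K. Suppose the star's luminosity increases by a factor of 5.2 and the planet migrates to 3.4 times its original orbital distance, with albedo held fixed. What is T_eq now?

T_eq ≈ 446 K

T_eq ∝ L^(1/4) · d^(−1/2).
T′ = 545 × 5.2^(1/4) / 3.4^(1/2) = 446 K.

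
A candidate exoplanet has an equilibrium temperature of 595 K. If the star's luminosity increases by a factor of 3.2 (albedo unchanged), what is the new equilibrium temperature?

T_eq ∝ L^(1/4) · d^(−1/2).
T′ = 595 × 3.2^(1/4) = 796 K.

T_eq ≈ 796 K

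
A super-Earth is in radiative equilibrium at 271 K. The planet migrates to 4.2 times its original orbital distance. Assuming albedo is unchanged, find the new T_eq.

T_eq ≈ 132 K

T_eq ∝ L^(1/4) · d^(−1/2).
T′ = 271 / 4.2^(1/2) = 132 K.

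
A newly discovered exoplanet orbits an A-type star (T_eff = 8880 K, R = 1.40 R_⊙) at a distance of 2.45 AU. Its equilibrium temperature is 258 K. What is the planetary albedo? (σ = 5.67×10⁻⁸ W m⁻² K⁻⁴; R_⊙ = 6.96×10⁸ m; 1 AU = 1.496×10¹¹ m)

R_⋆ = 1.40 × 6.96×10⁸ = 9.74×10⁸ m.
d = 2.45 AU = 3.67×10¹¹ m.
L = 4πR_⋆²σT_⋆⁴ = 4π(9.74×10⁸)² × 5.67×10⁻⁸ × (8880)⁴ = 4.21×10²⁷ W.
S = L/(4πd²) = 2490 W m⁻².
From T_eq⁴ = S(1−A)/(4σ): 1−A = 4σT_eq⁴/S.
1−A = 4 × 5.67×10⁻⁸ × (258)⁴ / 2490 = 0.403.

A ≈ 0.60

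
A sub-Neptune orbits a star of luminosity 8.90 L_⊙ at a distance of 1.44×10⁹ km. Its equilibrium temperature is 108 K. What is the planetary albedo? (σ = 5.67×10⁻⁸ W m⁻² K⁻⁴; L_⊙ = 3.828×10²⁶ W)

A ≈ 0.76

d = 1.44×10⁹ km = 1.44×10¹² m.
L = 8.90 × 3.828×10²⁶ = 3.41×10²⁷ W.
Flux: S = L/(4πd²) = 3.41×10²⁷/(4π×(1.44×10¹²)²) = 131 W m⁻².
From T_eq⁴ = S(1−A)/(4σ): 1−A = 4σT_eq⁴/S.
1−A = 4 × 5.67×10⁻⁸ × (108)⁴ / 131 = 0.236.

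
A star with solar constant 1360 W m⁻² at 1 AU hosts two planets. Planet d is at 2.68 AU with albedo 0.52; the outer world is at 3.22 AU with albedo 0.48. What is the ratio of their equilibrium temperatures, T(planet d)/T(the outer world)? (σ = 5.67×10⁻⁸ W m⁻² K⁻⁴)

T_eq = [S₀(1−A)/(4σd²)]^(1/4), so T ∝ (1−A)^(1/4) / √d.
T₁ = [1360×0.48/(4×5.67×10⁻⁸×2.68²)]^(1/4) = 141.49 K.
T₂ = [1360×0.52/(4×5.67×10⁻⁸×3.22²)]^(1/4) = 131.69 K.

T₁/T₂ ≈ 1.074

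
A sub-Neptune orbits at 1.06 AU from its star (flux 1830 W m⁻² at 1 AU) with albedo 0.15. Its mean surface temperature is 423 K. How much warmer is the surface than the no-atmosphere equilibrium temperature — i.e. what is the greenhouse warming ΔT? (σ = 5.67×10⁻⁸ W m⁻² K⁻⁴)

ΔT ≈ 143.5 K

S = 1830/1.06² = 1629 W m⁻².
T_eq = [S(1−A)/(4σ)]^(1/4) = [1629×0.85/(4×5.67×10⁻⁸)]^(1/4) = 279.5 K.
ΔT = T_surf − T_eq = 423 − 279.5.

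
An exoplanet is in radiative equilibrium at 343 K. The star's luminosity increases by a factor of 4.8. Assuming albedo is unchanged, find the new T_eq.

T_eq ≈ 508 K

T_eq ∝ L^(1/4) · d^(−1/2).
T′ = 343 × 4.8^(1/4) = 508 K.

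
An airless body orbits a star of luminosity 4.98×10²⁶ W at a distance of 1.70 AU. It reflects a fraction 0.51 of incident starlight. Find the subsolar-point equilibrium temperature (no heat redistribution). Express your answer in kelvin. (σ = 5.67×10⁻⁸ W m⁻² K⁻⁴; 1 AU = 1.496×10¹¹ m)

T_ss ≈ 270 K

d = 1.70 AU = 2.54×10¹¹ m.
Flux: S = L/(4πd²) = 4.98×10²⁶/(4π×(2.54×10¹¹)²) = 613 W m⁻².
At the subsolar point the surface absorbs S(1−A) and emits σT⁴ per unit area — no factor of 4, since only the local patch is in balance.
T = [613 × 0.49 / 5.67×10⁻⁸]^(1/4) = (5.30×10⁹)^(1/4) = 270 K.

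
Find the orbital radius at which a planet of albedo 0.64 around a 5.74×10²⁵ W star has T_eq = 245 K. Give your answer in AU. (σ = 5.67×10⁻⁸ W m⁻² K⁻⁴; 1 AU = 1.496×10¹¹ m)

From T_eq⁴ = L(1−A)/(16πσd²): d = √[L(1−A)/(16πσT_eq⁴)].
d = √[5.74×10²⁵ × 0.36 / (16π × 5.67×10⁻⁸ × (245)⁴)] = 4.49×10¹⁰ m = 0.300 AU.

d ≈ 0.300 AU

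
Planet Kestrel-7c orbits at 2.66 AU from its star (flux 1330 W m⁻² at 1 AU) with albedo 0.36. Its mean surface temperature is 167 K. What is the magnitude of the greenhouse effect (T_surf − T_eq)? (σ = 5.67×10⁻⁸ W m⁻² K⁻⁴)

S = 1330/2.66² = 188.0 W m⁻².
T_eq = [S(1−A)/(4σ)]^(1/4) = [188.0×0.64/(4×5.67×10⁻⁸)]^(1/4) = 151.8 K.
ΔT = T_surf − T_eq = 167 − 151.8.

ΔT ≈ 15.2 K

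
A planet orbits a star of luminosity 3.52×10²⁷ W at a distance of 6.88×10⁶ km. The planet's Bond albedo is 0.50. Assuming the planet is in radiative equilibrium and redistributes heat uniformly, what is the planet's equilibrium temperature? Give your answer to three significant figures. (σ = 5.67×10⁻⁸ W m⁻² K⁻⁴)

T_eq ≈ 1900 K

d = 6.88×10⁶ km = 6.88×10⁹ m.
Flux: S = L/(4πd²) = 3.52×10²⁷/(4π×(6.88×10⁹)²) = 5.92×10⁶ W m⁻².
Energy balance: absorbed = emitted ⇒ πR²·S(1−A) = 4πR²·σT_eq⁴, so T_eq⁴ = S(1−A)/(4σ).
T_eq = [5.92×10⁶ × 0.50 / (4 × 5.67×10⁻⁸)]^(1/4) = (1.30×10¹³)^(1/4) = 1900 K.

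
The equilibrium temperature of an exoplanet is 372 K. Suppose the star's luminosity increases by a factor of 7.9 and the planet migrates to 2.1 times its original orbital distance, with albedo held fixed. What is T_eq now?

T_eq ≈ 430 K

T_eq ∝ L^(1/4) · d^(−1/2).
T′ = 372 × 7.9^(1/4) / 2.1^(1/2) = 430 K.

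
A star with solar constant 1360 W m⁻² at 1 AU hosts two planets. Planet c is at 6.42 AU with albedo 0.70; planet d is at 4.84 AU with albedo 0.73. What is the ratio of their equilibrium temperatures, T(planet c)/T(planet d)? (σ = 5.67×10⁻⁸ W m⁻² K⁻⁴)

T₁/T₂ ≈ 0.891

T_eq = [S₀(1−A)/(4σd²)]^(1/4), so T ∝ (1−A)^(1/4) / √d.
T₁ = [1360×0.30/(4×5.67×10⁻⁸×6.42²)]^(1/4) = 81.28 K.
T₂ = [1360×0.27/(4×5.67×10⁻⁸×4.84²)]^(1/4) = 91.18 K.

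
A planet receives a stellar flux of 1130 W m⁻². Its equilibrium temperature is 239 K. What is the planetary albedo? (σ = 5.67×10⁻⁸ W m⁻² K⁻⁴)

From T_eq⁴ = S(1−A)/(4σ): 1−A = 4σT_eq⁴/S.
1−A = 4 × 5.67×10⁻⁸ × (239)⁴ / 1130 = 0.655.

A ≈ 0.35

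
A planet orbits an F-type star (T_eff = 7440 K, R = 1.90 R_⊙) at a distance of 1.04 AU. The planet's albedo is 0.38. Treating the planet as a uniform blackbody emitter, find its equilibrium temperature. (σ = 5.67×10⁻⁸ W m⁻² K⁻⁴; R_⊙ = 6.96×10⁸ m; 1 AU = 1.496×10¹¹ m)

R_⋆ = 1.90 × 6.96×10⁸ = 1.32×10⁹ m.
d = 1.04 AU = 1.56×10¹¹ m.
L = 4πR_⋆²σT_⋆⁴ = 4π(1.32×10⁹)² × 5.67×10⁻⁸ × (7440)⁴ = 3.82×10²⁷ W.
S = L/(4πd²) = 1.26×10⁴ W m⁻².
Energy balance: absorbed = emitted ⇒ πR²·S(1−A) = 4πR²·σT_eq⁴, so T_eq⁴ = S(1−A)/(4σ).
T_eq = [1.26×10⁴ × 0.62 / (4 × 5.67×10⁻⁸)]^(1/4) = (3.43×10¹⁰)^(1/4) = 430 K.

T_eq ≈ 430 K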